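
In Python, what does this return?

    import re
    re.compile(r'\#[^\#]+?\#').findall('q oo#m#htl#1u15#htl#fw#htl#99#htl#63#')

['#m#', '#1u15#', '#fw#', '#99#', '#63#']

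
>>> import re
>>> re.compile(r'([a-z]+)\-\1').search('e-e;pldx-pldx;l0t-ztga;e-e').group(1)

'e'

After group 1 captures some text, `\1` only succeeds where that same text appears again.
Unlike `match`, `search` isn't anchored — it looks for the pattern anywhere in the string.
The match spans [0:3] → 'e-e'.
Captured: group 1 = 'e'.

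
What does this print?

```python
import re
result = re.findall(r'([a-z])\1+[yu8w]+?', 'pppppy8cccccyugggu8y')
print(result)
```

['p', 'c', 'g']

`\1` is not a pattern — it's the concrete string captured by group 1, re-applied verbatim.
Scanning left to right: at [0:6] match 'pppppy', group 1 = 'p'; at [7:13] match 'cccccy', group 1 = 'c'; at [14:18] match 'gggu', group 1 = 'g'.
Because there's exactly one group, `findall` drops the full match and keeps group 1 from each hit.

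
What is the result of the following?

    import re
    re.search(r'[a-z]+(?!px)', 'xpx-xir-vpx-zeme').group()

'xpx'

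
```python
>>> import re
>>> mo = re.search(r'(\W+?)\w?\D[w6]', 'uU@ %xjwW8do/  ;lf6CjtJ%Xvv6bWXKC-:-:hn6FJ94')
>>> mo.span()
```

The pattern matches one or more of a non-word character (lazy) (captured); then optionally a word character, then a non-digit, then one of [w6].
The match spans [2:8] → '@ %xjw'.

(2, 8)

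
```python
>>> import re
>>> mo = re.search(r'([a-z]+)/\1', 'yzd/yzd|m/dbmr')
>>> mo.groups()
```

`\1` is not a pattern — it's the concrete string captured by group 1, re-applied verbatim.
`re.search` tries every starting position until one works.
The match spans [0:7] → 'yzd/yzd'.
Captured: group 1 = 'yzd'.

('yzd',)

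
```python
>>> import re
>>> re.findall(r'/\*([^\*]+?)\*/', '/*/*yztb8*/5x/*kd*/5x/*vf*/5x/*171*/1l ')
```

`findall` collects group 1 from each match (4 total).

['yztb8', 'kd', 'vf', '171']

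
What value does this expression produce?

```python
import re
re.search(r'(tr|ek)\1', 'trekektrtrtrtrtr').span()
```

(2, 6)

`\1` has to match the exact text group 1 already captured.
Unlike `match`, `search` isn't anchored — it looks for the pattern anywhere in the string.
The match spans [2:6] → 'ekek'.
Captured: group 1 = 'ek'.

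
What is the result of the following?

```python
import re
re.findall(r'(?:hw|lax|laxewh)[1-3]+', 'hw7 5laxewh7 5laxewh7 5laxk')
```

[]

Since nothing is captured, `findall` lists the 0 matched substrings directly.
Nothing in the string satisfies the pattern, so the list is empty.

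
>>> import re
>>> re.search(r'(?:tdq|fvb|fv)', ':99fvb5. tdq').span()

Alternation isn't longest-match — the leftmost alternative that fits at this position is chosen.
Unlike `match`, `search` isn't anchored — it looks for the pattern anywhere in the string.
The match spans [3:6] → 'fvb'.

(3, 6)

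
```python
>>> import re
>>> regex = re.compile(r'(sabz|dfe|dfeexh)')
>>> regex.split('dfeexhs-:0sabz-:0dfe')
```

Alternation tries branches left to right and keeps the first one that lets the overall match succeed at that position.
Matches to split on: at [0:3] → 'dfe'; at [10:14] → 'sabz'; at [17:20] → 'dfe'.
Because the pattern has a capturing group, `split` also inserts each captured text between the pieces.

['', 'dfe', 'exhs-:0', 'sabz', '-:0', 'dfe', '']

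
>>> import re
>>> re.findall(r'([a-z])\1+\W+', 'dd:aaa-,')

`\1` has to match the exact text group 1 already captured.
`findall` collects group 1 from each match (2 total).

['d', 'a']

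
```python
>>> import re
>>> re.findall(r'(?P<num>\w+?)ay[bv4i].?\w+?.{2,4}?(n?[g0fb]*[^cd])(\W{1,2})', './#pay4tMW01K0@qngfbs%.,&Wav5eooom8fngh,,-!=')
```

The pattern matches one or more of a word character (lazy) (captured as 'num'); then the literal 'ay', then one of [bv4i]; then optionally any character, then one or more of a word character (lazy), then 2 to 4 of any character (lazy); then optionally the literal 'n', then zero or more of one of [g0fb], then any character except [cd] (captured); then 1 to 2 of a non-word character (captured).
Walking the string: at [3:15] match 'pay4tMW01K0@', groups = ('p', '0', '@').
`findall` packs the 3 group values into a tuple for every match.

[('p', '0', '@')]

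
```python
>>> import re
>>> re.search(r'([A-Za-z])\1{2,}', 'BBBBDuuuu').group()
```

'BBBB'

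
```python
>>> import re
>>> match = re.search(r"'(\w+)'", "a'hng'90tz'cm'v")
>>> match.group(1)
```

'hng'

Unlike `match`, `search` isn't anchored — it looks for the pattern anywhere in the string.
The match spans [1:6] → "'hng'".
Captured: group 1 = 'hng'.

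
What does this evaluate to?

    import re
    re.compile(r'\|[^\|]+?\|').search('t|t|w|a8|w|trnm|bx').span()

(1, 4)

The match spans [1:4] → '|t|'.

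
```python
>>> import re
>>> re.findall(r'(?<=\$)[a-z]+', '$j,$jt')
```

['j', 'jt']

The lookaround is zero-width — it requires the adjacent text to match without consuming it, so the asserted text isn't part of the match.
With no groups in the pattern, `findall` gives back each whole match — 2 here.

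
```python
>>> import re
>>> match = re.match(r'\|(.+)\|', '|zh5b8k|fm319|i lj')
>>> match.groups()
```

('zh5b8k|fm319',)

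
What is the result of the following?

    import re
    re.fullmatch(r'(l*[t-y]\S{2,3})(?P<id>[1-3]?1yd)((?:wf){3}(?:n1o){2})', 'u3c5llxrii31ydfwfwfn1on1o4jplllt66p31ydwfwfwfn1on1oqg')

None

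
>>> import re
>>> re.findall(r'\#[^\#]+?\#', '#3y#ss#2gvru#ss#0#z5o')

['#3y#', '#2gvru#', '#0#']

With no groups in the pattern, `findall` gives back each whole match — 3 here.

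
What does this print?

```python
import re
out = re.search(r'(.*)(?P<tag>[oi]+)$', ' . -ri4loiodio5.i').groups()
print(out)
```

(' . -ri4loiodio5.', 'i')

Pattern: zero or more of any character (captured); then one or more of one of [oi] (captured as 'tag'); then anchored at the end.
`re.search` tries every starting position until one works.
The match spans [0:17] → ' . -ri4loiodio5.i'.
Captured: group 1 = ' . -ri4loiodio5.', group 2 = 'i'.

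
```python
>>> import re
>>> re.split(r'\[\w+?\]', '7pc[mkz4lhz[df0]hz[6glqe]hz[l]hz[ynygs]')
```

Matches to split on: at [11:16] → '[df0]'; at [18:25] → '[6glqe]'; at [27:30] → '[l]'; at [32:39] → '[ynygs]'.
The string is cut at each match, leaving 5 pieces.

['7pc[mkz4lhz', 'hz', 'hz', 'hz', '']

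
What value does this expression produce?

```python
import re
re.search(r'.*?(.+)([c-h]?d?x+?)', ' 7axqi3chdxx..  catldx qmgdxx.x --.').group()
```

' 7axqi3chdxx..  catldx qmgdxx.x'

This matches zero or more of any character (lazy); then one or more of any character (captured); then optionally a character in [c-h], then optionally a literal 'd', then one or more of the literal 'x' (lazy) (captured).
Unlike `match`, `search` isn't anchored — it looks for the pattern anywhere in the string.
The match spans [0:31] → ' 7axqi3chdxx..  catldx qmgdxx.x'.
Captured: group 1 = ' 7axqi3chdxx..  catldx qmgdxx.', group 2 = 'x'.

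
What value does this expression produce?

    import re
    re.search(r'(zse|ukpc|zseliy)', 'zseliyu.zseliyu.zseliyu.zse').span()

(0, 3)

Alternation isn't longest-match — the leftmost alternative that fits at this position is chosen.
The match spans [0:3] → 'zse'.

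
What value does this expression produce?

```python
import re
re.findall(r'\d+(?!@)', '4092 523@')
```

Because the assertion is negative and zero-width, positions next to the forbidden text are skipped.
With no groups in the pattern, `findall` gives back each whole match — 2 here.

['4092', '52']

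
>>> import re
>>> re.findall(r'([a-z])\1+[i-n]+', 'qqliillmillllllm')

['q']

After group 1 captures some text, `\1` only succeeds where that same text appears again.
One capturing group, so `findall` returns just the captured substring from the one match — 1 in all.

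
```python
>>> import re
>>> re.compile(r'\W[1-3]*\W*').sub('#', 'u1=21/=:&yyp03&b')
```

'u1#yyp03#b'

This matches a non-word character, then zero or more of a character in [1-3]; then zero or more of a non-word character.
Matches: at [2:9] → '=21/=:&'; at [14:15] → '&'.
Every occurrence is swapped for '#'.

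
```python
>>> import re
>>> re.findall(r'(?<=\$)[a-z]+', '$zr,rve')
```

['zr']

The lookaround is zero-width — it requires the adjacent text to match without consuming it, so the asserted text isn't part of the match.
With no groups in the pattern, `findall` gives back each whole match — 1 here.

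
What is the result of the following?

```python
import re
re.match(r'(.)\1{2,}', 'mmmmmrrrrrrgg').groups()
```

('m',)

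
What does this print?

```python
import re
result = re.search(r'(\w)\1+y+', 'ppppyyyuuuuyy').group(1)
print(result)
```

The match spans [0:7] → 'ppppyyy'.
Captured: group 1 = 'p'.

p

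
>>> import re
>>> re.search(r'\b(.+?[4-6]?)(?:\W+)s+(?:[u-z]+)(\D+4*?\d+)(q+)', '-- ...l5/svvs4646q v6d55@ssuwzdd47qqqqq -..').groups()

The match spans [6:18] → 'l5/svvs4646q'.
Captured: group 1 = 'l5', group 2 = 's4646', group 3 = 'q'.

('l5', 's4646', 'q')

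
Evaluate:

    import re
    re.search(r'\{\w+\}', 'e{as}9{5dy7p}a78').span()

(1, 5)

The match spans [1:5] → '{as}'.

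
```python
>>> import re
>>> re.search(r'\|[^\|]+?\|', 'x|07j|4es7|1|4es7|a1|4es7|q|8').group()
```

'|07j|'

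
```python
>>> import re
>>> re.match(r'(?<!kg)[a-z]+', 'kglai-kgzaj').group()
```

'kglai'

A negative assertion filters positions out without eating any characters.
`re.match` only tries the pattern at the start of the string.
The match spans [0:5] → 'kglai'.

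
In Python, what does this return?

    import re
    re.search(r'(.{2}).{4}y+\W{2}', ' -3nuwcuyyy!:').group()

Pattern: exactly 2 of any character (captured); then exactly 4 of any character, then one or more of a literal 'y'; then exactly 2 of a non-word character.
`re.search` scans for the first position where the pattern succeeds.
The match spans [2:13] → '3nuwcuyyy!:'.
Captured: group 1 = '3n'.

'3nuwcuyyy!:'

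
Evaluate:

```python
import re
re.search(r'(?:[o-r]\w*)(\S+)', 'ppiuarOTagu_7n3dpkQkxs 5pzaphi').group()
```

'ppiuarOTagu_7n3dpkQkxs'

This matches a character in [o-r], then zero or more of a word character (non-capturing group); then one or more of a non-whitespace character (captured).
The match spans [0:22] → 'ppiuarOTagu_7n3dpkQkxs'.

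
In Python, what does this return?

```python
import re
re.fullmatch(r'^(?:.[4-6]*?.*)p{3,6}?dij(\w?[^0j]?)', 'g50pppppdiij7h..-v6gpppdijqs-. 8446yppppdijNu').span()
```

(0, 45)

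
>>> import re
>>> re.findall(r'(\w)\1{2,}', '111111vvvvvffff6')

['1', 'v', 'f']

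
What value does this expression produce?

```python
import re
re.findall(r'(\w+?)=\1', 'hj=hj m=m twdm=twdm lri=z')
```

A backreference is literal: `\1` must see the identical characters the first group matched.
Walking the string: at [0:5] match 'hj=hj', group 1 = 'hj'; at [6:9] match 'm=m', group 1 = 'm'; at [10:19] match 'twdm=twdm', group 1 = 'twdm'.
Because there's exactly one group, `findall` drops the full match and keeps group 1 from each hit.

['hj', 'm', 'twdm']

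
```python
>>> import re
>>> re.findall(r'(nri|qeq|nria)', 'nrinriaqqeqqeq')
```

Alternation tries branches left to right and keeps the first one that lets the overall match succeed at that position.
Because there's exactly one group, `findall` drops the full match and keeps group 1 from each hit.

['nri', 'nri', 'qeq', 'qeq']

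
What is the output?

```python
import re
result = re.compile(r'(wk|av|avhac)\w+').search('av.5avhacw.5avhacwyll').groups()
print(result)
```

('av',)

The match spans [4:10] → 'avhacw'.
Captured: group 1 = 'av'.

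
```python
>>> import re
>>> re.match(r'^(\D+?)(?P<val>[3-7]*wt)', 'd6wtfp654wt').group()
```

'd6wt'

The pattern matches anchored at the start of the string; then one or more of a non-digit (lazy) (captured); then zero or more of a character in [3-7], then the literal 'wt' (captured as 'val').
`match` is anchored at position 0; if the pattern doesn't fit there, it returns None.
The match spans [0:4] → 'd6wt'.
Captured: group 1 = 'd', group 2 = '6wt'.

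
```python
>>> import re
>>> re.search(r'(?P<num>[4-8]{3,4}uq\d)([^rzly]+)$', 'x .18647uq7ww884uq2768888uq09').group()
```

The match spans [4:29] → '8647uq7ww884uq2768888uq09'.

'8647uq7ww884uq2768888uq09'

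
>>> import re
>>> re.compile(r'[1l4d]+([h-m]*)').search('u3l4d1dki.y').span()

The pattern matches one or more of one of [1l4d]; then zero or more of a character in [h-m] (captured).
`search` walks the string left to right and returns the first match it finds.
The match spans [2:9] → 'l4d1dki'.
Captured: group 1 = 'ki'.

(2, 9)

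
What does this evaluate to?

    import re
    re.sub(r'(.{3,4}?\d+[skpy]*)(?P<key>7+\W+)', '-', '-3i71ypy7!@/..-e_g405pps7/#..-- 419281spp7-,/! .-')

'---'

Each match is replaced by '-'.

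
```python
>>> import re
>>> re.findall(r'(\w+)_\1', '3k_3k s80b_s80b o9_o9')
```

['3k', 's80b', 'o9']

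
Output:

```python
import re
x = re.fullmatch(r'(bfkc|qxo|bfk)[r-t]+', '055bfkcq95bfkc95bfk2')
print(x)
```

None

`re.fullmatch` requires the pattern to consume the entire string.
Here there's no way to consume every character, so the call returns None.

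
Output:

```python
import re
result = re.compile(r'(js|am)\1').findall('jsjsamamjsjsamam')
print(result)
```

['js', 'am', 'js', 'am']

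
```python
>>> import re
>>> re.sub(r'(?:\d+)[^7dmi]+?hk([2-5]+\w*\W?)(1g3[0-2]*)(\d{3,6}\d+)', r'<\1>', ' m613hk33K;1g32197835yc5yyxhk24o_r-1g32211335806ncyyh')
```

This matches one or more of a digit (non-capturing group); then one or more of any character except [7dmi] (lazy), then the literal 'hk'; then one or more of a character in [2-5], then zero or more of a word character, then optionally a non-word character (captured); then the literal '1g3', then zero or more of a character in [0-2] (captured); then 3 to 6 of a digit, then one or more of a digit (captured).
Matches: at [2:21] → '613hk33K;1g32197835'; at [23:48] → '5yyxhk24o_r-1g32211335806'.
Each match is replaced using the text its own group 1 captured.

' m<33K;>yc<24o_r->ncyyh'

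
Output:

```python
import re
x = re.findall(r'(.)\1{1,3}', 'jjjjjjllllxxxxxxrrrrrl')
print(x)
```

['j', 'j', 'l', 'x', 'x', 'r']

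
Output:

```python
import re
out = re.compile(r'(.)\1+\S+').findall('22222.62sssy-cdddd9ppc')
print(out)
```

After group 1 captures some text, `\1` only succeeds where that same text appears again.
Scanning left to right: at [0:22] match '22222.62sssy-cdddd9ppc', group 1 = '2'.
Because there's exactly one group, `findall` drops the full match and keeps group 1 from the one hit.

['2']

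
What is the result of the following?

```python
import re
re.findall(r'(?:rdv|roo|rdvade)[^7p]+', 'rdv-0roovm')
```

['rdv-0roovm']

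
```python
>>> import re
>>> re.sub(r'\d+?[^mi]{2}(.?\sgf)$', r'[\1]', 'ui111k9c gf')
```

'ui[c gf]'

This matches one or more of a digit (lazy), then exactly 2 of any character except [mi]; then optionally any character, then whitespace, then the literal 'gf' (captured); then anchored at the end.
Each match is replaced using the text its own group 1 captured.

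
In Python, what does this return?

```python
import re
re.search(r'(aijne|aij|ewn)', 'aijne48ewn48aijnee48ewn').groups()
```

The regex engine tests alternatives in the order written; an earlier branch that matches wins even if a later one would match more.
`re.search` scans for the first position where the pattern succeeds.
The match spans [0:5] → 'aijne'.
Captured: group 1 = 'aijne'.

('aijne',)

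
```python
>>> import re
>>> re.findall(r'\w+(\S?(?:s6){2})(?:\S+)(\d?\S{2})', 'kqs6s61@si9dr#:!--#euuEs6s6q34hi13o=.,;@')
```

[('s6s6', ';@')]

`findall` packs the 2 group values into a tuple for every match.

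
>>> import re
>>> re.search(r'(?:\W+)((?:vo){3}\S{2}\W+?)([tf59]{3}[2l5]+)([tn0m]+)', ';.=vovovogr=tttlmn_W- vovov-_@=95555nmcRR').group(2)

'tttl'

The pattern matches one or more of a non-word character (non-capturing group); then the literal 'vo' repeated 3 times, then exactly 2 of a non-whitespace character, then one or more of a non-word character (lazy) (captured); then exactly 3 of one of [tf59], then one or more of one of [2l5] (captured); then one or more of one of [tn0m] (captured).
Unlike `match`, `search` isn't anchored — it looks for the pattern anywhere in the string.
The match spans [0:18] → ';.=vovovogr=tttlmn'.
Captured: group 1 = 'vovovogr=', group 2 = 'tttl', group 3 = 'mn'.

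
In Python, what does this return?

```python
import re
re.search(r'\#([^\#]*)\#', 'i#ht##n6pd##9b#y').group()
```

'#ht#'

`re.search` scans for the first position where the pattern succeeds.
The match spans [1:5] → '#ht#'.
Captured: group 1 = 'ht'.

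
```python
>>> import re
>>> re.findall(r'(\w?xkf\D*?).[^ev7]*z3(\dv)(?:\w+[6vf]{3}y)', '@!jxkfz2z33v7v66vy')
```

Pattern: optionally a word character, then the literal 'xkf', then zero or more of a non-digit (lazy) (captured); then any character, then zero or more of any character except [ev7], then the literal 'z3'; then a digit, then a literal 'v' (captured); then one or more of a word character, then exactly 3 of one of [6vf], then the literal 'y' (non-capturing group).
Walking the string: at [2:18] match 'jxkfz2z33v7v66vy', groups = ('jxkf', '3v').
`findall` packs the 2 group values into a tuple for every match.

[('jxkf', '3v')]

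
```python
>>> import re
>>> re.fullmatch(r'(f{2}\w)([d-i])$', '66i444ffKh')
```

None

This matches exactly 2 of the literal 'f', then a word character (captured); then a character in [d-i] (captured); then anchored at the end.
For `fullmatch`, every character of the input must be accounted for by the pattern.
Here the string isn't matched end-to-end, so the call returns None.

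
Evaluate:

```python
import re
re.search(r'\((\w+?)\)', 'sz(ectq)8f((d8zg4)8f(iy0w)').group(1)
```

'ectq'

Unlike `match`, `search` isn't anchored — it looks for the pattern anywhere in the string.
The match spans [2:8] → '(ectq)'.
Captured: group 1 = 'ectq'.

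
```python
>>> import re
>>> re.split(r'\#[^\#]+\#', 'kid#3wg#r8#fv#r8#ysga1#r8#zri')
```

['kid', 'r8', 'r8', 'r8#zri']

Matches to split on: at [3:8] → '#3wg#'; at [10:14] → '#fv#'; at [16:23] → '#ysga1#'.
Each match becomes a cut point; 4 segments remain.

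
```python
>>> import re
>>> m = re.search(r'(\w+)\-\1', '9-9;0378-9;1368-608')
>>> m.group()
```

'9-9'

`\1` is not a pattern — it's the concrete string captured by group 1, re-applied verbatim.
`re.search` tries every starting position until one works.
The match spans [0:3] → '9-9'.
Captured: group 1 = '9'.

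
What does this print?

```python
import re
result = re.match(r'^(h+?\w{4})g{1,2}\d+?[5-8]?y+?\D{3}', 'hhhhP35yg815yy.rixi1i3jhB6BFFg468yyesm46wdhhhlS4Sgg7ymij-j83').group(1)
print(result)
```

hhhhP35y

The match spans [0:16] → 'hhhhP35yg815yy.r'.
Captured: group 1 = 'hhhhP35y'.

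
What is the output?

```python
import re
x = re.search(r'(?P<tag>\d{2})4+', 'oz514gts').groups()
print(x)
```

('51',)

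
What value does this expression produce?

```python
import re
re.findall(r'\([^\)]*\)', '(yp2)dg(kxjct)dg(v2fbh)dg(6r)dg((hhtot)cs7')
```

['(yp2)', '(kxjct)', '(v2fbh)', '(6r)', '((hhtot)']

`findall` yields the raw match text (5 of them) because the pattern has no groups.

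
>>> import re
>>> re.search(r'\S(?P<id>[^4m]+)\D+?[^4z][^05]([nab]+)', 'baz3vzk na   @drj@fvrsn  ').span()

(0, 23)

The pattern matches a non-whitespace character; then one or more of any character except [4m] (captured as 'id'); then one or more of a non-digit (lazy), then any character except [4z]; then any character except [05]; then one or more of one of [nab] (captured).
The match spans [0:23] → 'baz3vzk na   @drj@fvrsn'.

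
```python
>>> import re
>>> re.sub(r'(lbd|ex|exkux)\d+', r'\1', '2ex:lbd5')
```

Matches: at [4:8] → 'lbd5'.
`\1` in the replacement pulls in group 1's text for each match.

'2ex:lbd'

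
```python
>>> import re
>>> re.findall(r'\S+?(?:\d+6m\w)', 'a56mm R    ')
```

['a56mm']

The pattern matches one or more of a non-whitespace character (lazy); then one or more of a digit, then the literal '6m', then a word character (non-capturing group).
Matches: at [0:5] → 'a56mm'.
Since nothing is captured, `findall` lists the 1 matched substring directly.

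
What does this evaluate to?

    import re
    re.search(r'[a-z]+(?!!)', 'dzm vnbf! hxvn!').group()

'dzm'

`(?!…)`/`(?<!…)` only lets a position through if the neighbouring text does NOT match; no characters are consumed.
The match spans [0:3] → 'dzm'.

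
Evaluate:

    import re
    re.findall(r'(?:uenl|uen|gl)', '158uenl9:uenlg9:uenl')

['uenl', 'uenl', 'uenl']

Alternation isn't longest-match — the leftmost alternative that fits at this position is chosen.
`findall` yields the raw match text (3 of them) because the pattern has no groups.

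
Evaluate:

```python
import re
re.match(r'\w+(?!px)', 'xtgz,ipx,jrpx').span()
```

(0, 4)

The negative lookaround is zero-width — it rules out positions where the adjacent text would match, without consuming anything.
`re.match` only tries the pattern at the start of the string.
The match spans [0:4] → 'xtgz'.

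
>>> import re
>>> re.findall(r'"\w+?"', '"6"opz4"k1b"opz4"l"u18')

['"6"', '"k1b"', '"l"']

No capturing groups, so `findall` returns the 3 full match strings.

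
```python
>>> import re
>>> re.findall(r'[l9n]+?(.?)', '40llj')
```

The pattern matches one or more of one of [l9n] (lazy); then optionally any character (captured).
Walking the string: at [2:4] match 'll', group 1 = 'l'.
One capturing group, so `findall` returns just the captured substring from the one match — 1 in all.

['l']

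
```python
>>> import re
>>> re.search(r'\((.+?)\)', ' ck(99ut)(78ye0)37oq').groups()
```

Unlike `match`, `search` isn't anchored — it looks for the pattern anywhere in the string.
The match spans [3:9] → '(99ut)'.
Captured: group 1 = '99ut'.

('99ut',)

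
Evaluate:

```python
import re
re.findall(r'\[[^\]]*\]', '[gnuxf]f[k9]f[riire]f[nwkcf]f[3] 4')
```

['[gnuxf]', '[k9]', '[riire]', '[nwkcf]', '[3]']

Scanning left to right: at [0:7] → '[gnuxf]'; at [8:12] → '[k9]'; at [13:20] → '[riire]'; at [21:28] → '[nwkcf]'; at [29:32] → '[3]'.
`findall` yields the raw match text (5 of them) because the pattern has no groups.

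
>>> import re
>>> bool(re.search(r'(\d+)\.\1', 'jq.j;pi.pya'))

A backreference is literal: `\1` must see the identical characters the first group matched.
Here no position works, so the call returns None, and `bool(None)` is False.

False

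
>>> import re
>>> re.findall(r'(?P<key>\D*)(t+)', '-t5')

Pattern: zero or more of a non-digit (captured as 'key'); then one or more of a literal 't' (captured).
Walking the string: at [0:2] match '-t', groups = ('-', 't').
Multiple groups make `findall` return tuples — one 2-tuple for the one match.

[('-', 't')]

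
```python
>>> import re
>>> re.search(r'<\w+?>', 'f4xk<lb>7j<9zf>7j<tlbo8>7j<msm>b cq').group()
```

'<lb>'

`re.search` scans for the first position where the pattern succeeds.
The match spans [4:8] → '<lb>'.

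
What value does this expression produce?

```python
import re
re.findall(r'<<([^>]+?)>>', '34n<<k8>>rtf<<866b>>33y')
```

['k8', '866b']

Scanning left to right: at [3:9] match '<<k8>>', group 1 = 'k8'; at [12:20] match '<<866b>>', group 1 = '866b'.
With a single group, `findall` returns only what that group captured — 2 items.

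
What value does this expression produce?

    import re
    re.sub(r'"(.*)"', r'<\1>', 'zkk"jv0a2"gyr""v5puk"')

'zkk<jv0a2"gyr""v5puk>'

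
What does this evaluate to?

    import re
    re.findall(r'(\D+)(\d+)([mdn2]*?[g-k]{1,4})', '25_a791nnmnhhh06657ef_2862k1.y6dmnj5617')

Pattern: one or more of a non-digit (captured); then one or more of a digit (captured); then zero or more of one of [mdn2] (lazy), then 1 to 4 of a character in [g-k] (captured).
Matches: at [2:14] match '_a791nnmnhhh', groups = ('_a', '791', 'nnmnhhh'); at [19:27] match 'ef_2862k', groups = ('ef_', '2862', 'k'); at [28:35] match '.y6dmnj', groups = ('.y', '6', 'dmnj').
`findall` packs the 3 group values into a tuple for every match.

[('_a', '791', 'nnmnhhh'), ('ef_', '2862', 'k'), ('.y', '6', 'dmnj')]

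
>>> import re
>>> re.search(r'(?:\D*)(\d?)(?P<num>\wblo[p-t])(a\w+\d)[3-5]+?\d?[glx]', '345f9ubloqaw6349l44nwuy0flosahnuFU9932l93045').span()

(3, 39)

The match spans [3:39] → 'f9ubloqaw6349l44nwuy0flosahnuFU9932l'.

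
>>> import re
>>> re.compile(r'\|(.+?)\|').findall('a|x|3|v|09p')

['x', 'v']

Lazy quantifiers expand one character at a time until the remainder of the pattern can match.
Matches: at [1:4] match '|x|', group 1 = 'x'; at [5:8] match '|v|', group 1 = 'v'.
Because there's exactly one group, `findall` drops the full match and keeps group 1 from each hit.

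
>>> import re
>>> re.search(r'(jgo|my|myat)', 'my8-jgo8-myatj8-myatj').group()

'my'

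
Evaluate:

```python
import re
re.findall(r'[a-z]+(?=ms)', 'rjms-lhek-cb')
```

['rj']

The `(?=…)`/`(?<=…)` assertion just peeks at neighbouring text; it doesn't advance the match position.
Scanning left to right: at [0:2] → 'rj'.
With no groups in the pattern, `findall` gives back each whole match — 1 here.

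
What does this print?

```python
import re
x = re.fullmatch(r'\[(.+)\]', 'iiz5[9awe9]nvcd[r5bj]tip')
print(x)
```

For `fullmatch`, every character of the input must be accounted for by the pattern.
Here the string isn't matched end-to-end, so the call returns None.

None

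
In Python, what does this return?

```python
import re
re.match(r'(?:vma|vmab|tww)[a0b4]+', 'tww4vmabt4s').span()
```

(0, 4)

`re.match` only tries the pattern at the start of the string.
The match spans [0:4] → 'tww4'.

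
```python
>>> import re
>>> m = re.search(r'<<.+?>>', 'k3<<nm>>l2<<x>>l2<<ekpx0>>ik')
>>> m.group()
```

'<<nm>>'

Because the quantifier is non-greedy, it stops expanding at the earliest point where the rest of the pattern can succeed.
The match spans [2:8] → '<<nm>>'.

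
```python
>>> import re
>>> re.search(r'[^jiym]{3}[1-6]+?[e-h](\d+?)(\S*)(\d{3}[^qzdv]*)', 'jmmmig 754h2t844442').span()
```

This matches exactly 3 of any character except [jiym], then one or more of a character in [1-6] (lazy), then a character in [e-h]; then one or more of a digit (lazy) (captured); then zero or more of a non-whitespace character (captured); then exactly 3 of a digit, then zero or more of any character except [qzdv] (captured).
The match spans [5:19] → 'g 754h2t844442'.

(5, 19)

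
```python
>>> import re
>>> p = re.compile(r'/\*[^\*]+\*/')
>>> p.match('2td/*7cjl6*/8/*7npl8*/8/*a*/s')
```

`re.match` won't scan ahead — the pattern has to work from the very first character.
Here position 0 doesn't satisfy it, so the call returns None.

None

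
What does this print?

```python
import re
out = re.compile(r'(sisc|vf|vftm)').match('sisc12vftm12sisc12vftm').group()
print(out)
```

`match` is anchored at position 0; if the pattern doesn't fit there, it returns None.
The match spans [0:4] → 'sisc'.
Captured: group 1 = 'sisc'.

sisc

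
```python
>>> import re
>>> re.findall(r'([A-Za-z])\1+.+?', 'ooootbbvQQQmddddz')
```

['o', 'b', 'Q', 'd']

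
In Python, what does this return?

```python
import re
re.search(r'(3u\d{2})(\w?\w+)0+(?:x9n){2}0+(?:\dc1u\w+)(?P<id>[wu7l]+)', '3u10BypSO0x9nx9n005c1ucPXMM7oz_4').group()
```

The pattern matches a literal '3', then a literal 'u', then exactly 2 of a digit (captured); then optionally a word character, then one or more of a word character (captured); then one or more of the literal '0', then the literal 'x9n' repeated 2 times, then one or more of a literal '0'; then a digit, then the literal 'c1u', then one or more of a word character (non-capturing group); then one or more of one of [wu7l] (captured as 'id').
`re.search` tries every starting position until one works.
The match spans [0:28] → '3u10BypSO0x9nx9n005c1ucPXMM7'.
Captured: group 1 = '3u10', group 2 = 'BypSO', group 3 = '7'.

'3u10BypSO0x9nx9n005c1ucPXMM7'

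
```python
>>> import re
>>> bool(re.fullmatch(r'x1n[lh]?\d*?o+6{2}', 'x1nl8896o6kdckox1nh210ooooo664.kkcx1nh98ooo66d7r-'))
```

False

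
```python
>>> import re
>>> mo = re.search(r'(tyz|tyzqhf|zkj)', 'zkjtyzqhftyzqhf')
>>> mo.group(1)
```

The match spans [0:3] → 'zkj'.
Captured: group 1 = 'zkj'.

'zkj'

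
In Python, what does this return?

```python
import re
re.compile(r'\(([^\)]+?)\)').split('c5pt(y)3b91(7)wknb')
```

['c5pt', 'y', '3b91', '7', 'wknb']

`re.split` interleaves the captured-group text with the surrounding fragments.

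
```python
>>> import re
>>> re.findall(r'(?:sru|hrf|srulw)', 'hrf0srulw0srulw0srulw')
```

The regex engine tests alternatives in the order written; an earlier branch that matches wins even if a later one would match more.
No capturing groups, so `findall` returns the 4 full match strings.

['hrf', 'sru', 'sru', 'sru']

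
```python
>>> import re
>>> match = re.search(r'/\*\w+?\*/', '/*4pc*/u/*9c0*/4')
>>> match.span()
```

The match spans [0:7] → '/*4pc*/'.

(0, 7)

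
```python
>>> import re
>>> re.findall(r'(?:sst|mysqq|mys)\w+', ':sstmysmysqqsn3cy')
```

['sstmysmysqqsn3cy']

Matches: at [1:17] → 'sstmysmysqqsn3cy'.
With no groups in the pattern, `findall` gives back each whole match — 1 here.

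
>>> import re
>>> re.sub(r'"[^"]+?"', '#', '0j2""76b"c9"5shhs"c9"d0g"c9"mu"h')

'0j2"#c9#c9#c9#h'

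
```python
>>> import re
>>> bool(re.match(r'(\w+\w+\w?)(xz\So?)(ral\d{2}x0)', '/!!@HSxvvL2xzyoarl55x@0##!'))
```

Pattern: one or more of a word character, then one or more of a word character, then optionally a word character (captured); then the literal 'xz', then a non-whitespace character, then optionally the literal 'o' (captured); then the literal 'ral', then exactly 2 of a digit, then the literal 'x0' (captured).
With `match`, the pattern is implicitly anchored at the beginning.
Here position 0 doesn't satisfy it, so the call returns None, and `bool(None)` is False.

False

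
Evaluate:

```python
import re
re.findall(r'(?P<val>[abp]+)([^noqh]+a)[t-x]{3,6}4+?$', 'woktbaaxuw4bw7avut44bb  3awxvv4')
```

[('baa', 'xuw4bw7avut44bb  3a')]

The pattern matches one or more of one of [abp] (captured as 'val'); then one or more of any character except [noqh], then the literal 'a' (captured); then 3 to 6 of a character in [t-x], then one or more of the literal '4' (lazy); then anchored at the end.
2 groups means the one result is a tuple of 2 captured strings — 1 here.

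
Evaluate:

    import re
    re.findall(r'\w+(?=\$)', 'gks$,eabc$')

The lookaround is zero-width — it requires the adjacent text to match without consuming it, so the asserted text isn't part of the match.
Scanning left to right: at [0:3] → 'gks'; at [5:9] → 'eabc'.
Since nothing is captured, `findall` lists the 2 matched substrings directly.

['gks', 'eabc']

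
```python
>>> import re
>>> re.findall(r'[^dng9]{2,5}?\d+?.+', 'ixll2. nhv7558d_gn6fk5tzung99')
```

['ixll2. nhv7558d_gn6fk5tzung99']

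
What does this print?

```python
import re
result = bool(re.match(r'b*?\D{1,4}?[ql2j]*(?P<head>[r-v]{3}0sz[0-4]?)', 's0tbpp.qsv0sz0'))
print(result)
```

False

`re.match` won't scan ahead — the pattern has to work from the very first character.
Here the pattern fails at index 0, so the call returns None, and `bool(None)` is False.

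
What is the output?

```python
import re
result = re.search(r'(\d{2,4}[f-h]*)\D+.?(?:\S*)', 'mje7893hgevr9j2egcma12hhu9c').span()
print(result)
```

(3, 27)

The match spans [3:27] → '7893hgevr9j2egcma12hhu9c'.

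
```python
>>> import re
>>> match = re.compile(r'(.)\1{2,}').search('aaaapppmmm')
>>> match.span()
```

After group 1 captures some text, `\1` only succeeds where that same text appears again.
Unlike `match`, `search` isn't anchored — it looks for the pattern anywhere in the string.
The match spans [0:4] → 'aaaa'.
Captured: group 1 = 'a'.

(0, 4)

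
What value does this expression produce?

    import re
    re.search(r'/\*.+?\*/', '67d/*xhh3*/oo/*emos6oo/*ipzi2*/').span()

(3, 11)

`re.search` scans for the first position where the pattern succeeds.
The match spans [3:11] → '/*xhh3*/'.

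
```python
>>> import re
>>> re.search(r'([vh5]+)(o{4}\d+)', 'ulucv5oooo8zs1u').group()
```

The match spans [4:11] → 'v5oooo8'.

'v5oooo8'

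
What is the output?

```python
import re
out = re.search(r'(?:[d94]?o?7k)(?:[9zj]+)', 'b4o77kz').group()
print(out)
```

This matches optionally one of [d94], then optionally the literal 'o', then the literal '7k' (non-capturing group); then one or more of one of [9zj] (non-capturing group).
The match spans [4:7] → '7kz'.

7kz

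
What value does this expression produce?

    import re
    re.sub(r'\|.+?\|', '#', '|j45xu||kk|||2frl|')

'###'

Matches: at [0:7] → '|j45xu|'; at [7:11] → '|kk|'; at [11:18] → '||2frl|'.
Each match is replaced by '#'.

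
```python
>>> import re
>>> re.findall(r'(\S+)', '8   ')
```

['8']

This matches one or more of a non-whitespace character (captured).
With a single group, `findall` returns only what that group captured — 1 item.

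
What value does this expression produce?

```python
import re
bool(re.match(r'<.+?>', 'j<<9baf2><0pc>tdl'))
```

`re.match` won't scan ahead — the pattern has to work from the very first character.
Here the string doesn't start with a match, so the call returns None, and `bool(None)` is False.

False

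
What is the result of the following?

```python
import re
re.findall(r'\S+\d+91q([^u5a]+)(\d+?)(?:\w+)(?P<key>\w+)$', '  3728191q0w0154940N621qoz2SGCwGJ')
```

Pattern: one or more of a non-whitespace character; then one or more of a digit, then the literal '91q'; then one or more of any character except [u5a] (captured); then one or more of a digit (lazy) (captured); then one or more of a word character (non-capturing group); then one or more of a word character (captured as 'key'); then anchored at the end.
Because the quantifier is non-greedy, it stops expanding at the earliest point where the rest of the pattern can succeed.
Matches: at [2:33] match '3728191q0w0154940N621qoz2SGCwGJ', groups = ('0w01', '5', 'J').
`findall` packs the 3 group values into a tuple for every match.

[('0w01', '5', 'J')]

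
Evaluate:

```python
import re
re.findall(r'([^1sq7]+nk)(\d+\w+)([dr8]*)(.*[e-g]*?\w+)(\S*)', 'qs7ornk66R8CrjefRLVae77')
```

Pattern: one or more of any character except [1sq7], then the literal 'nk' (captured); then one or more of a digit, then one or more of a word character (captured); then zero or more of one of [dr8] (captured); then zero or more of any character, then zero or more of a character in [e-g] (lazy), then one or more of a word character (captured); then zero or more of a non-whitespace character (captured).
With 5 capturing groups, `findall` returns a 5-tuple per match.

[('ornk', '66R8CrjefRLVae7', '', '7', '')]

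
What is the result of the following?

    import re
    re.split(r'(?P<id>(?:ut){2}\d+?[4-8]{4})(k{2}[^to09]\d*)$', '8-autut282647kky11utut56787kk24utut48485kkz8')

['8-autut282647kky11utut56787kk24', 'utut48485', 'kkz8', '']

`re.split` interleaves the captured-group text with the surrounding fragments.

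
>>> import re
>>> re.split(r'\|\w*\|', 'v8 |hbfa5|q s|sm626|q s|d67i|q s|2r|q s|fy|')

Matches to split on: at [3:10] → '|hbfa5|'; at [13:20] → '|sm626|'; at [23:29] → '|d67i|'; at [32:36] → '|2r|'; at [39:43] → '|fy|'.
The string is cut at each match, leaving 6 pieces.

['v8 ', 'q s', 'q s', 'q s', 'q s', '']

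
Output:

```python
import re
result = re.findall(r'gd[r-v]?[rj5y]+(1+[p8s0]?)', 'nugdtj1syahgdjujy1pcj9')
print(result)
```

['1s']

This matches the literal 'gd', then optionally a character in [r-v]; then one or more of one of [rj5y]; then one or more of the literal '1', then optionally one of [p8s0] (captured).
Scanning left to right: at [2:8] match 'gdtj1s', group 1 = '1s'.
With a single group, `findall` returns only what that group captured — 1 item.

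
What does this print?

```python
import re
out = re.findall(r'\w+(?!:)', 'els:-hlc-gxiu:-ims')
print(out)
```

['el', 'hlc', 'gxi', 'ims']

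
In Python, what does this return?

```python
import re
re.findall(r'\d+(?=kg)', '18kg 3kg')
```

['18', '3']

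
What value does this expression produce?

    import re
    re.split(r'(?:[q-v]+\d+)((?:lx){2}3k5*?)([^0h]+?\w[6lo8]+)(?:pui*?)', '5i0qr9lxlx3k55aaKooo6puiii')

The pattern matches one or more of a character in [q-v], then one or more of a digit (non-capturing group); then the literal 'lx' repeated 2 times, then the literal '3k', then zero or more of a literal '5' (lazy) (captured); then one or more of any character except [0h] (lazy), then a word character, then one or more of one of [6lo8] (captured); then the literal 'pu', then zero or more of the literal 'i' (lazy) (non-capturing group).
A non-greedy quantifier consumes as few characters as it can — just enough that the remainder of the pattern still matches from where it stops; whatever follows it matches normally.
Matches to split on: at [3:23] → 'qr9lxlx3k55aaKooo6pu'.
Because the pattern has a capturing group, `split` also inserts each captured text between the pieces.

['5i0', 'lxlx3k', '55aaKooo6', 'iii']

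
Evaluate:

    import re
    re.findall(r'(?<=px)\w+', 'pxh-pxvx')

['h', 'vx']

Lookahead/lookbehind check context without consuming it, so the matched span excludes the asserted characters.
Scanning left to right: at [2:3] → 'h'; at [6:8] → 'vx'.
With no groups in the pattern, `findall` gives back each whole match — 2 here.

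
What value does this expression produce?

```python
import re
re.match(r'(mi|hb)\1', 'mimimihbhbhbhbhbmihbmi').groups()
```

The match spans [0:4] → 'mimi'.
Captured: group 1 = 'mi'.

('mi',)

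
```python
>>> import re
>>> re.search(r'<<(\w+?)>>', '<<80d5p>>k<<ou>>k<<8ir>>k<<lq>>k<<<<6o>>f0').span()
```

`re.search` tries every starting position until one works.
The match spans [0:9] → '<<80d5p>>'.
Captured: group 1 = '80d5p'.

(0, 9)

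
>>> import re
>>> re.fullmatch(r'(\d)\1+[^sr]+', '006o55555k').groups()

The match spans [0:10] → '006o55555k'.
Captured: group 1 = '0'.

('0',)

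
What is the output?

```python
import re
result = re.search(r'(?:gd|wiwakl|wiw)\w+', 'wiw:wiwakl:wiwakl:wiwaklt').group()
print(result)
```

`re.search` tries every starting position until one works.
The match spans [4:10] → 'wiwakl'.

wiwakl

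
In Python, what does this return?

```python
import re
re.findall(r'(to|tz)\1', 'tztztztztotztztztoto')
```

['tz', 'tz', 'tz', 'to']

`\1` is not a pattern — it's the concrete string captured by group 1, re-applied verbatim.
Because there's exactly one group, `findall` drops the full match and keeps group 1 from each hit.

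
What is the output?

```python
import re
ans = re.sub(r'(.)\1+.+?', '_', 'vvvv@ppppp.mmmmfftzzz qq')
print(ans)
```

___ft_qq

`\1` has to match the exact text group 1 already captured.
Matches: at [0:5] → 'vvvv@'; at [5:11] → 'ppppp.'; at [11:16] → 'mmmmf'; at [18:22] → 'zzz '.
Each match is replaced by '_'.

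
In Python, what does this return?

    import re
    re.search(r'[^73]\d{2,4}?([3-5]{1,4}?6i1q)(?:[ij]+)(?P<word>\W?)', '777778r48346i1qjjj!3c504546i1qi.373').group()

This matches any character except [73], then 2 to 4 of a digit (lazy); then 1 to 4 of a character in [3-5] (lazy), then the literal '6', then the literal 'i1q' (captured); then one or more of one of [ij] (non-capturing group); then optionally a non-word character (captured as 'word').
`re.search` tries every starting position until one works.
The match spans [6:19] → 'r48346i1qjjj!'.
Captured: group 1 = '346i1q', group 2 = '!'.

'r48346i1qjjj!'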